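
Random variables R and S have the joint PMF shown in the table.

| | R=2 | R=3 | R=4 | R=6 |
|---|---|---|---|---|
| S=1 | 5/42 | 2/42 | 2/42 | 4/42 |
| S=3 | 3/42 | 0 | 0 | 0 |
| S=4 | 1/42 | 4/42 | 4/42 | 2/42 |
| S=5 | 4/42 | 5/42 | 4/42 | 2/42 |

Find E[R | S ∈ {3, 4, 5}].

99/29

P(S ∈ {3, 4, 5}) = 29/42.
Summing R·P(R=x,S=y) over the conditioning event gives 33/14.
E[R | S ∈ {3, 4, 5}] = (33/14) / (29/42) = 99/29.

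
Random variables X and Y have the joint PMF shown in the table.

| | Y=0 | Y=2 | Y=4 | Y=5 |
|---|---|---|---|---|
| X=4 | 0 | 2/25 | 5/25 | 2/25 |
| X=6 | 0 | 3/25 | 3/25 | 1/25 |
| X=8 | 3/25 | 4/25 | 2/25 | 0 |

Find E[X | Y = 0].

P(Y = 0) = 3/25.
Summing X·P(X=x,Y=y) over the conditioning event gives 24/25.
E[X | Y = 0] = (24/25) / (3/25) = 8.

8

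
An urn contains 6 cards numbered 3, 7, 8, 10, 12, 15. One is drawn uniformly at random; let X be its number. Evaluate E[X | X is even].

10

P(X is even) = 1/2.
Σ over the event: 8·1/6 + 10·1/6 + 12·1/6 = 5.
E[X | X is even] = (5) / (1/2) = 10.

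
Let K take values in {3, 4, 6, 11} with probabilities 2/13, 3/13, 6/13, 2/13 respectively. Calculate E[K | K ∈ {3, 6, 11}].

P(K ∈ {3, 6, 11}) = 10/13.
Σ over the event: 3·2/13 + 6·6/13 + 11·2/13 = 64/13.
E[K | K ∈ {3, 6, 11}] = (64/13) / (10/13) = 32/5.

32/5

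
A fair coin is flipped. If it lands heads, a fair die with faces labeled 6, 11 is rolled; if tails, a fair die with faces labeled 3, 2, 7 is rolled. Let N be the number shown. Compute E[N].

25/4

E[N | heads] = (6+11)/2 = 17/2.
E[N | tails] = (3+2+7)/3 = 4.
E[N] = (1/2)·(17/2) + (1/2)·(4) = 25/4.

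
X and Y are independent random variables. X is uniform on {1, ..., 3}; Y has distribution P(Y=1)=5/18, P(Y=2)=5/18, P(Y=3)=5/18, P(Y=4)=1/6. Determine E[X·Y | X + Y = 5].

P(X + Y = 5) = 13/54.
Summing XY·P(x,y) over outcomes with X + Y = 5 gives 4/3.
E[X·Y | X + Y = 5] = (4/3) / (13/54) = 72/13.

72/13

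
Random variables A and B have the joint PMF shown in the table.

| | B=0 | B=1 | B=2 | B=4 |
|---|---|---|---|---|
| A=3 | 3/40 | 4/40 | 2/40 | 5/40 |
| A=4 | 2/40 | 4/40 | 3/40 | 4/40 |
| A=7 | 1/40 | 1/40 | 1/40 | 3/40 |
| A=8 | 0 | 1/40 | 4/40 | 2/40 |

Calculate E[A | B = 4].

34/7

P(B = 4) = 7/20.
Σ A·P over the event = 3·(5/40) + 4·(4/40) + 7·(3/40) + 8·(2/40) = 17/10.
E[A | B = 4] = (17/10) / (7/20) = 34/7.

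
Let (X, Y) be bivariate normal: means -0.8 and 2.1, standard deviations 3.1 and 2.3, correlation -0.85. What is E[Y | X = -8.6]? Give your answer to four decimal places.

7.0190

E[Y | X=x] = μ_Y + ρ(σ_Y/σ_X)(x − μ_X) for jointly normal variables.
E[Y | X=-8.6] = 2.1 + (-0.85)·(2.3/3.1)·(-8.6 − (-0.8)) = 2.1 + (-0.630645)·(-7.8) = 7.0190.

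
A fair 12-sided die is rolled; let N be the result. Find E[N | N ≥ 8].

Given N ≥ 8, N is equally likely to be any of {8, 9, 10, 11, 12}.
E[N | N ≥ 8] = (8 + 9 + 10 + 11 + 12) / 5 = 10.

10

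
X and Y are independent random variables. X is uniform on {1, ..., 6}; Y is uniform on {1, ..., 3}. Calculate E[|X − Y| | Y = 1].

Outcomes with Y = 1: (1,1), (2,1), (3,1), (4,1), (5,1), (6,1), each with probability 1/18.
E[|X − Y| | Y = 1] = (0 + 1 + 2 + 3 + 4 + 5) / 6 = 5/2.

5/2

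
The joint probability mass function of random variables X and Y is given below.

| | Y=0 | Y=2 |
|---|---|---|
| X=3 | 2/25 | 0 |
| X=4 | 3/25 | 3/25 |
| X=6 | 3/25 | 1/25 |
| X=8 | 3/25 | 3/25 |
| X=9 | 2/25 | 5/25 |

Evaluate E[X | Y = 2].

P(Y = 2) = 12/25.
Summing X·P(X=x,Y=y) over the conditioning event gives 87/25.
E[X | Y = 2] = (87/25) / (12/25) = 29/4.

29/4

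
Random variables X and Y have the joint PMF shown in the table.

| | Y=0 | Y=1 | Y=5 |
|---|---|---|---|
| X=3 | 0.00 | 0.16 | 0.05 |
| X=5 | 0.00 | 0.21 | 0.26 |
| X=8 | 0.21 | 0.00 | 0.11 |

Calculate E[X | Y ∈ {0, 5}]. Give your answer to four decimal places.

P(Y ∈ {0, 5}) = 0.63.
Σ X·P over the event = 3·(0.05) + 5·(0.26) + 8·(0.21) + 8·(0.11) = 4.01.
E[X | Y ∈ {0, 5}] = (4.01) / (0.63) = 6.3651.

6.3651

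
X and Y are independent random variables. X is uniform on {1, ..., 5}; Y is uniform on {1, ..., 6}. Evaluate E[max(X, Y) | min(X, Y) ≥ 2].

9/2

P(min(X, Y) ≥ 2) = 2/3.
Summing max(X,Y)·P(x,y) over outcomes with min(X, Y) ≥ 2 gives 3.
E[max(X, Y) | min(X, Y) ≥ 2] = (3) / (2/3) = 9/2.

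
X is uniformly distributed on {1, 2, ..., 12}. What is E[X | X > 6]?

Given X > 6, X is equally likely to be any of {7, 8, 9, 10, 11, 12}.
E[X | X > 6] = (7 + 8 + 9 + 10 + 11 + 12) / 6 = 19/2.

19/2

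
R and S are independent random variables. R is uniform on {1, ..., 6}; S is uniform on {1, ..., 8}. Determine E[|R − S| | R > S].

7/3

P(R > S) = 5/16.
Summing |R−S|·P(x,y) over outcomes with R > S gives 35/48.
E[|R − S| | R > S] = (35/48) / (5/16) = 7/3.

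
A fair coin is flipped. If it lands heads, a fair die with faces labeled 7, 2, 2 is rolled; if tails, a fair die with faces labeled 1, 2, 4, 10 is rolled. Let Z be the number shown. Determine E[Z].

95/24

E[Z | heads] = (7+2+2)/3 = 11/3.
E[Z | tails] = (1+2+4+10)/4 = 17/4.
By the law of total expectation,
E[Z] = (1/2)·(11/3) + (1/2)·(17/4) = 95/24.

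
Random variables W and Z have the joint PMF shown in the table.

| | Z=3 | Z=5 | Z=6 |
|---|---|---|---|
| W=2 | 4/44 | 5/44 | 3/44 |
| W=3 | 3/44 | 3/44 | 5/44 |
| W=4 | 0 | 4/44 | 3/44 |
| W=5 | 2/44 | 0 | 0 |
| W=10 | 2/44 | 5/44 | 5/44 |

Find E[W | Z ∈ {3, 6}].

P(Z ∈ {3, 6}) = 27/44.
Summing W·P(W=x,Z=y) over the conditioning event gives 65/22.
E[W | Z ∈ {3, 6}] = (65/22) / (27/44) = 130/27.

130/27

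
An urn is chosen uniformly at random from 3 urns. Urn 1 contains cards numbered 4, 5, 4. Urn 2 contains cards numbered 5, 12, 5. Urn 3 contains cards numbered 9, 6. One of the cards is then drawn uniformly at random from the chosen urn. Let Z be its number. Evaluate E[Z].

115/18

E[Z | urn 1] = (4+5+4)/3 = 13/3.
E[Z | urn 2] = (5+12+5)/3 = 22/3.
E[Z | urn 3] = (9+6)/2 = 15/2.
By the law of total expectation,
E[Z] = (1/3)·(13/3) + (1/3)·(22/3) + (1/3)·(15/2) = 115/18.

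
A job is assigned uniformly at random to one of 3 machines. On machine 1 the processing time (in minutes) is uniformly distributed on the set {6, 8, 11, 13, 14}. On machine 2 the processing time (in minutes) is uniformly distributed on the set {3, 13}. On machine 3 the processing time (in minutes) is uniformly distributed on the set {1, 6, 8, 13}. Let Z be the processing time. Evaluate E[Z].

127/15

E[Z | machine 1] = (6+8+11+13+14)/5 = 52/5.
E[Z | machine 2] = (3+13)/2 = 8.
E[Z | machine 3] = (1+6+8+13)/4 = 7.
By the law of total expectation,
E[Z] = (1/3)·(52/5) + (1/3)·(8) + (1/3)·(7) = 127/15.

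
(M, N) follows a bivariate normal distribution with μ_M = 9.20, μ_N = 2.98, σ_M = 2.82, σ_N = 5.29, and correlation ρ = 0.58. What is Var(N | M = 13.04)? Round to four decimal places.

For a bivariate normal, Var(N | M=x) = σ_N²(1 − ρ²).
Var(N | M=13.04) = (5.29)²·(1 − (0.58)²) = 27.9841·0.6636 = 18.5702.

18.5702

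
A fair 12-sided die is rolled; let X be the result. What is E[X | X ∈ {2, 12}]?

7

P(X ∈ {2, 12}) = 1/6.
Σ over the event: 2·1/12 + 12·1/12 = 7/6.
E[X | X ∈ {2, 12}] = (7/6) / (1/6) = 7.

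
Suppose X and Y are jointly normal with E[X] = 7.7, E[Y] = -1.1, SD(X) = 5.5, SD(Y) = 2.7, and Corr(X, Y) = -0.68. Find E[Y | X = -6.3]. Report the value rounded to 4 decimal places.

3.5735

For a bivariate normal, E[Y | X=x] = μ_Y + ρ·(σ_Y/σ_X)·(x − μ_X).
E[Y | X=-6.3] = -1.1 + (-0.68)·(2.7/5.5)·(-6.3 − (7.7)) = -1.1 + (-0.33382)·(-14) = 3.5735.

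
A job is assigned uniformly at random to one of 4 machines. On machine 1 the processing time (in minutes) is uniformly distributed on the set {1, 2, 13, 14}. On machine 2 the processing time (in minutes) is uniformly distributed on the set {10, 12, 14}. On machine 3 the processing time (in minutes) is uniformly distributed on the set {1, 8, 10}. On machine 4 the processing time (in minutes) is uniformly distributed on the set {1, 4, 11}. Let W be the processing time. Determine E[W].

E[W | machine 1] = (1+2+13+14)/4 = 15/2.
E[W | machine 2] = (10+12+14)/3 = 12.
E[W | machine 3] = (1+8+10)/3 = 19/3.
E[W | machine 4] = (1+4+11)/3 = 16/3.
E[W] = (1/4)·(15/2) + (1/4)·(12) + (1/4)·(19/3) + (1/4)·(16/3) = 187/24.

187/24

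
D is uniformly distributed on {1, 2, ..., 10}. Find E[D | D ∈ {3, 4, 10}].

P(D ∈ {3, 4, 10}) = 3/10.
Σ over the event: 3·1/10 + 4·1/10 + 10·1/10 = 17/10.
E[D | D ∈ {3, 4, 10}] = (17/10) / (3/10) = 17/3.

17/3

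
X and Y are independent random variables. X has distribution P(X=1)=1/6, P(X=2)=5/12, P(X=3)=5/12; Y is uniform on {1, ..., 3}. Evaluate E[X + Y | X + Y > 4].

P(X + Y > 4) = 5/12.
Summing (X+Y)·P(x,y) over outcomes with X + Y > 4 gives 20/9.
E[X + Y | X + Y > 4] = (20/9) / (5/12) = 16/3.

16/3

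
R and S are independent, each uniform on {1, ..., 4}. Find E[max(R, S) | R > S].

Outcomes with R > S: (2,1), (3,1), (3,2), (4,1), (4,2), (4,3), each with probability 1/16.
E[max(R, S) | R > S] = (2 + 3 + 3 + 4 + 4 + 4) / 6 = 10/3.

10/3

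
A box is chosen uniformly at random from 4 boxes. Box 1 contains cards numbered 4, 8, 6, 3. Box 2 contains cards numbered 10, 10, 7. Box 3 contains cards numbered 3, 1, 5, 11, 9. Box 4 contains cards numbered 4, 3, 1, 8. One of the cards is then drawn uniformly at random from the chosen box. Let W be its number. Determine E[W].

481/80

E[W | box 1] = (4+8+6+3)/4 = 21/4.
E[W | box 2] = (10+10+7)/3 = 9.
E[W | box 3] = (3+1+5+11+9)/5 = 29/5.
E[W | box 4] = (4+3+1+8)/4 = 4.
By the law of total expectation,
E[W] = (1/4)·(21/4) + (1/4)·(9) + (1/4)·(29/5) + (1/4)·(4) = 481/80.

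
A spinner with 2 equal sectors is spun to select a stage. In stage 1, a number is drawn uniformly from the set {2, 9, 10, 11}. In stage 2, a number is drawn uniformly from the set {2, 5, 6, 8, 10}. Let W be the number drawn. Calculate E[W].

E[W | stage 1] = (2+9+10+11)/4 = 8.
E[W | stage 2] = (2+5+6+8+10)/5 = 31/5.
E[W] = (1/2)·(8) + (1/2)·(31/5) = 71/10.

71/10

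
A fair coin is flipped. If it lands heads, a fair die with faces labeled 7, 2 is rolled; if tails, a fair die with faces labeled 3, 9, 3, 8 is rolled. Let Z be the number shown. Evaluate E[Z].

41/8

E[Z | heads] = (7+2)/2 = 9/2.
E[Z | tails] = (3+9+3+8)/4 = 23/4.
E[Z] = (1/2)·(9/2) + (1/2)·(23/4) = 41/8.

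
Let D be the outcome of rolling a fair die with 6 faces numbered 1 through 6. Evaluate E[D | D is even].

4

Given D is even, D is equally likely to be any of {2, 4, 6}.
E[D | D is even] = (2 + 4 + 6) / 3 = 4.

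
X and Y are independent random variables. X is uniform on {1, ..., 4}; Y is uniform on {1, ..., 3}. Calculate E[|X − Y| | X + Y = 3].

Outcomes with X + Y = 3: (1,2), (2,1), each with probability 1/12.
E[|X − Y| | X + Y = 3] = (1 + 1) / 2 = 1.

1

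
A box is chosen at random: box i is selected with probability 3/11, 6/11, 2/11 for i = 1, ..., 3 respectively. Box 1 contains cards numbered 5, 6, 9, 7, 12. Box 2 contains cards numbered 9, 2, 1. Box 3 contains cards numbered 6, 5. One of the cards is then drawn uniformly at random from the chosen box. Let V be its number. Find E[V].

292/55

E[V | box 1] = (5+6+9+7+12)/5 = 39/5.
E[V | box 2] = (9+2+1)/3 = 4.
E[V | box 3] = (6+5)/2 = 11/2.
E[V] = (3/11)·(39/5) + (6/11)·(4) + (2/11)·(11/2) = 292/55.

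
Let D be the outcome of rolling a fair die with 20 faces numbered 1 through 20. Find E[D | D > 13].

Given D > 13, D is equally likely to be any of {14, 15, 16, 17, 18, 19, 20}.
E[D | D > 13] = (14 + 15 + 16 + 17 + 18 + 19 + 20) / 7 = 17.

17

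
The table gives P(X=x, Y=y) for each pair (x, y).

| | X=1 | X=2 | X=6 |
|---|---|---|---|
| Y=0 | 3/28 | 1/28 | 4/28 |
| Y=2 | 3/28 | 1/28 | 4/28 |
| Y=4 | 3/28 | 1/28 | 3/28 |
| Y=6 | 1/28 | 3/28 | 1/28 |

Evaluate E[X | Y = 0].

29/8

P(Y = 0) = 2/7.
Σ X·P over the event = 1·(3/28) + 2·(1/28) + 6·(4/28) = 29/28.
E[X | Y = 0] = (29/28) / (2/7) = 29/8.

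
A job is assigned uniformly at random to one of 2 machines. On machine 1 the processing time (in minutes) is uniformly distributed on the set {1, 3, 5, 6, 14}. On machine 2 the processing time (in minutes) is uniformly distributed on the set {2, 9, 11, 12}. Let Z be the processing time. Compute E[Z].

143/20

E[Z | machine 1] = (1+3+5+6+14)/5 = 29/5.
E[Z | machine 2] = (2+9+11+12)/4 = 17/2.
E[Z] = (1/2)·(29/5) + (1/2)·(17/2) = 143/20.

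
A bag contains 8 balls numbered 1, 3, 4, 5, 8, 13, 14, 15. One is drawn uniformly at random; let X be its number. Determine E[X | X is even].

26/3

P(X is even) = 3/8.
Σ over the event: 4·1/8 + 8·1/8 + 14·1/8 = 13/4.
E[X | X is even] = (13/4) / (3/8) = 26/3.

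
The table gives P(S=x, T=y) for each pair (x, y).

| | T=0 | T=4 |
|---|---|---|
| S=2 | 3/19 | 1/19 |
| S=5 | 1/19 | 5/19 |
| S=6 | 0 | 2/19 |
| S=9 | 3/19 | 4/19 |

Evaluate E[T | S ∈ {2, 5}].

12/5

P(S ∈ {2, 5}) = 10/19.
Σ T·P over the event = 0·(3/19) + 4·(1/19) + 0·(1/19) + 4·(5/19) = 24/19.
E[T | S ∈ {2, 5}] = (24/19) / (10/19) = 12/5.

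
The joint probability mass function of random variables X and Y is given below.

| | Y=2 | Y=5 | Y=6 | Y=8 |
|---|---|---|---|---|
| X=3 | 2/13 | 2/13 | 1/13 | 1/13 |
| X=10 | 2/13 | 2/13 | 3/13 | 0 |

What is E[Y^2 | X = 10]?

P(X = 10) = 7/13.
Σ Y^2·P over the event = 4·(2/13) + 25·(2/13) + 36·(3/13) = 166/13.
E[Y^2 | X = 10] = (166/13) / (7/13) = 166/7.

166/7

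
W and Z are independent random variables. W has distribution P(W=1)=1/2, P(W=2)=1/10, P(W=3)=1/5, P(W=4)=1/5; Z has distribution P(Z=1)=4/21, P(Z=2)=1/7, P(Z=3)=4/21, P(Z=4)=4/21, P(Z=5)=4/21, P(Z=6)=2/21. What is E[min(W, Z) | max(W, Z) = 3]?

P(max(W, Z) = 3) = 23/105.
Summing min(W,Z)·P(x,y) over outcomes with max(W, Z) = 3 gives 12/35.
E[min(W, Z) | max(W, Z) = 3] = (12/35) / (23/105) = 36/23.

36/23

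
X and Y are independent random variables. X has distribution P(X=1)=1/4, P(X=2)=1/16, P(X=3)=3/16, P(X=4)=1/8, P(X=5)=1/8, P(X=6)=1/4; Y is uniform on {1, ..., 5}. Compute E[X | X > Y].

P(X > Y) = 41/80.
Summing X·P(x,y) over outcomes with X > Y gives 51/20.
E[X | X > Y] = (51/20) / (41/80) = 204/41.

204/41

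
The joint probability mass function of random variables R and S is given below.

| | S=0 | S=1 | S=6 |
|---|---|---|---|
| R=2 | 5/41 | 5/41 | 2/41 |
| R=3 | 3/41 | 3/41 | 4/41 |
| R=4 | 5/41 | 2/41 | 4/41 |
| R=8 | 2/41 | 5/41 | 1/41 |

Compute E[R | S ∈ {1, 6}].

107/26

P(S ∈ {1, 6}) = 26/41.
Σ R·P over the event = 2·(5/41) + 2·(2/41) + 3·(3/41) + 3·(4/41) + 4·(2/41) + 4·(4/41) + 8·(5/41) + 8·(1/41) = 107/41.
E[R | S ∈ {1, 6}] = (107/41) / (26/41) = 107/26.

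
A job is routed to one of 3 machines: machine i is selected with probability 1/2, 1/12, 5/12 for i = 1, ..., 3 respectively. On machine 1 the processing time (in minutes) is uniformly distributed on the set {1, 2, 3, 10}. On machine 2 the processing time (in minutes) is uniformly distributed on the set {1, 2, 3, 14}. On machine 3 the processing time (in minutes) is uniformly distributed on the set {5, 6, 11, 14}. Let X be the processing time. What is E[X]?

E[X | machine 1] = (1+2+3+10)/4 = 4.
E[X | machine 2] = (1+2+3+14)/4 = 5.
E[X | machine 3] = (5+6+11+14)/4 = 9.
E[X] = (1/2)·(4) + (1/12)·(5) + (5/12)·(9) = 37/6.

37/6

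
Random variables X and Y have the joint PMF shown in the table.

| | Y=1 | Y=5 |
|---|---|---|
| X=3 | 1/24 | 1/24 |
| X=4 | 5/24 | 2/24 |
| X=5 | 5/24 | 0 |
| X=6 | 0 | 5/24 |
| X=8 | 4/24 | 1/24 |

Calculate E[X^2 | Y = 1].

P(Y = 1) = 5/8.
Σ X^2·P over the event = 9·(1/24) + 16·(5/24) + 25·(5/24) + 64·(4/24) = 235/12.
E[X^2 | Y = 1] = (235/12) / (5/8) = 94/3.

94/3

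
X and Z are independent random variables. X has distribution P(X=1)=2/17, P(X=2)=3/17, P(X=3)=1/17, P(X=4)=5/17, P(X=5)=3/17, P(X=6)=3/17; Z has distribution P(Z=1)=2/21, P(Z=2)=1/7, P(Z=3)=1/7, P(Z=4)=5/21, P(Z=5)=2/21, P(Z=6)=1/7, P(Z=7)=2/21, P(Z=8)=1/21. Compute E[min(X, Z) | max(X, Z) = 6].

111/32

P(max(X, Z) = 6) = 32/119.
Summing min(X,Z)·P(x,y) over outcomes with max(X, Z) = 6 gives 111/119.
E[min(X, Z) | max(X, Z) = 6] = (111/119) / (32/119) = 111/32.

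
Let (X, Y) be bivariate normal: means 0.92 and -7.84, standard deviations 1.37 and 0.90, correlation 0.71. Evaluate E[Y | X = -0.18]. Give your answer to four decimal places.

-8.3531

The regression of Y on X has slope ρ·σ_Y/σ_X and passes through (μ_X, μ_Y).
E[Y | X=-0.18] = -7.84 + (0.71)·(0.90/1.37)·(-0.18 − (0.92)) = -7.84 + (0.46642)·(-1.1) = -8.3531.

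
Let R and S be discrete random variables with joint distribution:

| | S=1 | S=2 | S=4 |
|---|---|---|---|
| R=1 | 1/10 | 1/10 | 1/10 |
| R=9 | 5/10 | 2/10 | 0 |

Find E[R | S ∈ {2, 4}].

5

P(S ∈ {2, 4}) = 2/5.
Σ R·P over the event = 1·(1/10) + 1·(1/10) + 9·(2/10) = 2.
E[R | S ∈ {2, 4}] = (2) / (2/5) = 5.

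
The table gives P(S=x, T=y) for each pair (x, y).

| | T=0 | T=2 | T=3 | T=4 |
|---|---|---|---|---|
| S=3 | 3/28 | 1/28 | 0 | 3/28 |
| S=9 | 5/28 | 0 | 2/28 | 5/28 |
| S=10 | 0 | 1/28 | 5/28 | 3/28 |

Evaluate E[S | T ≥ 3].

P(T ≥ 3) = 9/14.
Σ S·P over the event = 3·(3/28) + 9·(2/28) + 9·(5/28) + 10·(5/28) + 10·(3/28) = 38/7.
E[S | T ≥ 3] = (38/7) / (9/14) = 76/9.

76/9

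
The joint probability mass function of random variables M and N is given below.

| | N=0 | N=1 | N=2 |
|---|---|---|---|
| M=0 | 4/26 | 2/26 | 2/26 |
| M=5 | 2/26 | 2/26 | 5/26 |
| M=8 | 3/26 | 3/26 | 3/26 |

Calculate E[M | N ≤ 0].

34/9

P(N ≤ 0) = 9/26.
Σ M·P over the event = 0·(4/26) + 5·(2/26) + 8·(3/26) = 17/13.
E[M | N ≤ 0] = (17/13) / (9/26) = 34/9.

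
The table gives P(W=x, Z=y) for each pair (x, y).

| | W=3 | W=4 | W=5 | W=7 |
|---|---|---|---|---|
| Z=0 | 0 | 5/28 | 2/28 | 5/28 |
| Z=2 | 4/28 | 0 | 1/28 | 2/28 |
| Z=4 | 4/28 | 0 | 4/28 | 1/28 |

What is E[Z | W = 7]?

P(W = 7) = 2/7.
Σ Z·P over the event = 0·(5/28) + 2·(2/28) + 4·(1/28) = 2/7.
E[Z | W = 7] = (2/7) / (2/7) = 1.

1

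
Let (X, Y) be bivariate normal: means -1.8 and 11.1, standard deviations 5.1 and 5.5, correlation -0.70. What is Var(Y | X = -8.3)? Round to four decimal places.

15.4275

Var(Y | X=x) = (1 − ρ²)·σ_Y².
Var(Y | X=-8.3) = (5.5)²·(1 − (-0.70)²) = 30.25·0.51 = 15.4275.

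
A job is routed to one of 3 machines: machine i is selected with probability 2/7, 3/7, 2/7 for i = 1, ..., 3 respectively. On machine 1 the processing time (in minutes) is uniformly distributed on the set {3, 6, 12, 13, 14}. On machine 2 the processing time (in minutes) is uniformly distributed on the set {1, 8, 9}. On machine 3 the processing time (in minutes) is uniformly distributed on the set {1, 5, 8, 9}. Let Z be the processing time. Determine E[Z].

E[Z | machine 1] = (3+6+12+13+14)/5 = 48/5.
E[Z | machine 2] = (1+8+9)/3 = 6.
E[Z | machine 3] = (1+5+8+9)/4 = 23/4.
By the law of total expectation,
E[Z] = (2/7)·(48/5) + (3/7)·(6) + (2/7)·(23/4) = 487/70.

487/70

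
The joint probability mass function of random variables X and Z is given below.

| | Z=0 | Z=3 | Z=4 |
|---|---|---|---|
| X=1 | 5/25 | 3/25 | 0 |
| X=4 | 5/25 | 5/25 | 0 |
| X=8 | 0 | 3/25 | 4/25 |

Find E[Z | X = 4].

P(X = 4) = 2/5.
Σ Z·P over the event = 0·(5/25) + 3·(5/25) = 3/5.
E[Z | X = 4] = (3/5) / (2/5) = 3/2.

3/2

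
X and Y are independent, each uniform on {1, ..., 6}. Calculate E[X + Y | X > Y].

7

P(X > Y) = 5/12.
Summing (X+Y)·P(x,y) over outcomes with X > Y gives 35/12.
E[X + Y | X > Y] = (35/12) / (5/12) = 7.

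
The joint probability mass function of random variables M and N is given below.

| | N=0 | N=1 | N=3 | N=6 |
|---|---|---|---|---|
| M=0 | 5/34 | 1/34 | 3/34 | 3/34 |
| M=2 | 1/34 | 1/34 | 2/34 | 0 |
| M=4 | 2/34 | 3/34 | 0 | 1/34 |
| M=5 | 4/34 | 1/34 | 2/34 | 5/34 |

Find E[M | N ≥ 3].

43/16

P(N ≥ 3) = 8/17.
Σ M·P over the event = 0·(3/34) + 0·(3/34) + 2·(2/34) + 4·(1/34) + 5·(2/34) + 5·(5/34) = 43/34.
E[M | N ≥ 3] = (43/34) / (8/17) = 43/16.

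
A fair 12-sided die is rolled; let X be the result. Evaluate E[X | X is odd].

Given X is odd, X is equally likely to be any of {1, 3, 5, 7, 9, 11}.
E[X | X is odd] = (1 + 3 + 5 + 7 + 9 + 11) / 6 = 6.

6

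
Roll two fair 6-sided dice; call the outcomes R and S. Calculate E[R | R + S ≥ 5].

P(R + S ≥ 5) = 5/6.
Summing R·P(x,y) over outcomes with R + S ≥ 5 gives 29/9.
E[R | R + S ≥ 5] = (29/9) / (5/6) = 58/15.

58/15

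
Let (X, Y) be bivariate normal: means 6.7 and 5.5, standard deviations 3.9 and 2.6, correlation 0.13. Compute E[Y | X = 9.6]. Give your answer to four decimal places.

5.7513

E[Y | X=x] = μ_Y + ρ(σ_Y/σ_X)(x − μ_X) for jointly normal variables.
E[Y | X=9.6] = 5.5 + (0.13)·(2.6/3.9)·(9.6 − (6.7)) = 5.5 + (0.086667)·(2.9) = 5.7513.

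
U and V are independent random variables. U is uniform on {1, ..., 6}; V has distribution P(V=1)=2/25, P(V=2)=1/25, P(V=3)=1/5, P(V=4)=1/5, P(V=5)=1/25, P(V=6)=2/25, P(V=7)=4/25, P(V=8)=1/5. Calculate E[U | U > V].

P(U > V) = 4/15.
Summing U·P(x,y) over outcomes with U > V gives 97/75.
E[U | U > V] = (97/75) / (4/15) = 97/20.

97/20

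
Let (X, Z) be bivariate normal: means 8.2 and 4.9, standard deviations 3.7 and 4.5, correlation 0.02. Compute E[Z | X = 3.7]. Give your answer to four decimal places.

4.7905

For a bivariate normal, E[Z | X=x] = μ_Z + ρ·(σ_Z/σ_X)·(x − μ_X).
E[Z | X=3.7] = 4.9 + (0.02)·(4.5/3.7)·(3.7 − (8.2)) = 4.9 + (0.024324)·(-4.5) = 4.7905.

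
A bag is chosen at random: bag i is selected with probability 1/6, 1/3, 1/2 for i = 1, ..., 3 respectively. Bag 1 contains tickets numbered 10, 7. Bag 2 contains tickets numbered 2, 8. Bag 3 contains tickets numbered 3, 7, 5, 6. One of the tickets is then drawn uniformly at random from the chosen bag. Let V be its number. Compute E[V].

E[V | bag 1] = (10+7)/2 = 17/2.
E[V | bag 2] = (2+8)/2 = 5.
E[V | bag 3] = (3+7+5+6)/4 = 21/4.
By the law of total expectation,
E[V] = (1/6)·(17/2) + (1/3)·(5) + (1/2)·(21/4) = 137/24.

137/24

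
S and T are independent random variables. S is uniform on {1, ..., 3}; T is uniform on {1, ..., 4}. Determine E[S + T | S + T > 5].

Outcomes with S + T > 5: (2,4), (3,3), (3,4), each with probability 1/12.
E[S + T | S + T > 5] = (6 + 6 + 7) / 3 = 19/3.

19/3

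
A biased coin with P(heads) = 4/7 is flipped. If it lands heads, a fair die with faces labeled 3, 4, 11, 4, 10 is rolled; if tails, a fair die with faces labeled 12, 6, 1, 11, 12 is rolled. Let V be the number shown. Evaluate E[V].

254/35

E[V | heads] = (3+4+11+4+10)/5 = 32/5.
E[V | tails] = (12+6+1+11+12)/5 = 42/5.
By the law of total expectation,
E[V] = (4/7)·(32/5) + (3/7)·(42/5) = 254/35.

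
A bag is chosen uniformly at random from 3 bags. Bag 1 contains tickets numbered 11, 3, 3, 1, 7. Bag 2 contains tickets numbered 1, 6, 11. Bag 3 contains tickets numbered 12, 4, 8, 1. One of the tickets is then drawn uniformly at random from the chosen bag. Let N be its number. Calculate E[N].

E[N | bag 1] = (11+3+3+1+7)/5 = 5.
E[N | bag 2] = (1+6+11)/3 = 6.
E[N | bag 3] = (12+4+8+1)/4 = 25/4.
By the law of total expectation,
E[N] = (1/3)·(5) + (1/3)·(6) + (1/3)·(25/4) = 23/4.

23/4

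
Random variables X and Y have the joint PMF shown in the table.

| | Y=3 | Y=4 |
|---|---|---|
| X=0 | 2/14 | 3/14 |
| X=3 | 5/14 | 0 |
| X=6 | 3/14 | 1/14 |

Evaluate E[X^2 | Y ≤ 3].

P(Y ≤ 3) = 5/7.
Σ X^2·P over the event = 0·(2/14) + 9·(5/14) + 36·(3/14) = 153/14.
E[X^2 | Y ≤ 3] = (153/14) / (5/7) = 153/10.

153/10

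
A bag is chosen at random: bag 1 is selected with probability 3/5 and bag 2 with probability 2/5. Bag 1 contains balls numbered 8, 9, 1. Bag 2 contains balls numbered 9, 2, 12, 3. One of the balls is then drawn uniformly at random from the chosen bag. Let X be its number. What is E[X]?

31/5

E[X | bag 1] = (8+9+1)/3 = 6.
E[X | bag 2] = (9+2+12+3)/4 = 13/2.
E[X] = (3/5)·(6) + (2/5)·(13/2) = 31/5.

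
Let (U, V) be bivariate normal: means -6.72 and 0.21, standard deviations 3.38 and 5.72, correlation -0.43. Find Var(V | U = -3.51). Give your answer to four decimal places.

26.6688

Var(V | U=x) = (1 − ρ²)·σ_V².
Var(V | U=-3.51) = (5.72)²·(1 − (-0.43)²) = 32.7184·0.8151 = 26.6688.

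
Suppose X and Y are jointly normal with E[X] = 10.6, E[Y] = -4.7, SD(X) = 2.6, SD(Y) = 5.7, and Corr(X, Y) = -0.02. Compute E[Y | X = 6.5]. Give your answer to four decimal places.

For a bivariate normal, E[Y | X=x] = μ_Y + ρ·(σ_Y/σ_X)·(x − μ_X).
E[Y | X=6.5] = -4.7 + (-0.02)·(5.7/2.6)·(6.5 − (10.6)) = -4.7 + (-0.043846)·(-4.1) = -4.5202.

-4.5202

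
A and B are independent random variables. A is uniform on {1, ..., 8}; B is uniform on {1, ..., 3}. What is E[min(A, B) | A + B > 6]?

13/6

P(A + B > 6) = 1/2.
Summing min(A,B)·P(x,y) over outcomes with A + B > 6 gives 13/12.
E[min(A, B) | A + B > 6] = (13/12) / (1/2) = 13/6.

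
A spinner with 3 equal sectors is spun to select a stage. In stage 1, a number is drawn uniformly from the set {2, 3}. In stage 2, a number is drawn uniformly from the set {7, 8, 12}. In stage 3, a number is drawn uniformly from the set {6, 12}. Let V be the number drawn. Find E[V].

41/6

E[V | stage 1] = (2+3)/2 = 5/2.
E[V | stage 2] = (7+8+12)/3 = 9.
E[V | stage 3] = (6+12)/2 = 9.
E[V] = (1/3)·(5/2) + (1/3)·(9) + (1/3)·(9) = 41/6.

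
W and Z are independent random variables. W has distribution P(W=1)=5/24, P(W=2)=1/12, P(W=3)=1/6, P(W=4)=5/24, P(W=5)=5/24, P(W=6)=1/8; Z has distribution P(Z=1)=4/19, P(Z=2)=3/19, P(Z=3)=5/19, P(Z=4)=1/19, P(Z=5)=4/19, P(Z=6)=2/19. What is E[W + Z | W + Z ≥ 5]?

921/122

P(W + Z ≥ 5) = 61/76.
Summing (W+Z)·P(x,y) over outcomes with W + Z ≥ 5 gives 921/152.
E[W + Z | W + Z ≥ 5] = (921/152) / (61/76) = 921/122.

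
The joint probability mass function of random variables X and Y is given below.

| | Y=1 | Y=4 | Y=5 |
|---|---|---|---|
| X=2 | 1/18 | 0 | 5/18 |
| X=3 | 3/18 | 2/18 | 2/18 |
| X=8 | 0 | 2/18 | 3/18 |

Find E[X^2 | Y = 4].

P(Y = 4) = 2/9.
Σ X^2·P over the event = 9·(2/18) + 64·(2/18) = 73/9.
E[X^2 | Y = 4] = (73/9) / (2/9) = 73/2.

73/2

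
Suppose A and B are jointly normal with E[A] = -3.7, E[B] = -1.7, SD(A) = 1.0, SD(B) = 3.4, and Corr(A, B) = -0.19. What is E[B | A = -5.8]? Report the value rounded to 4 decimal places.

-0.3434

E[B | A=x] = μ_B + ρ(σ_B/σ_A)(x − μ_A) for jointly normal variables.
E[B | A=-5.8] = -1.7 + (-0.19)·(3.4/1.0)·(-5.8 − (-3.7)) = -1.7 + (-0.646)·(-2.1) = -0.3434.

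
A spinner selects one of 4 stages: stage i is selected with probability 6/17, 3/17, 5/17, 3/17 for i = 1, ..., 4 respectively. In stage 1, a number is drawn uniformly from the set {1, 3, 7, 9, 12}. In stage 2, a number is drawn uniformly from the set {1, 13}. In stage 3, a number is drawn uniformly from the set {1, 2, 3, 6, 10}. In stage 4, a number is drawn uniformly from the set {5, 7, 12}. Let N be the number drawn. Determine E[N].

31/5

E[N | stage 1] = (1+3+7+9+12)/5 = 32/5.
E[N | stage 2] = (1+13)/2 = 7.
E[N | stage 3] = (1+2+3+6+10)/5 = 22/5.
E[N | stage 4] = (5+7+12)/3 = 8.
By the law of total expectation,
E[N] = (6/17)·(32/5) + (3/17)·(7) + (5/17)·(22/5) + (3/17)·(8) = 31/5.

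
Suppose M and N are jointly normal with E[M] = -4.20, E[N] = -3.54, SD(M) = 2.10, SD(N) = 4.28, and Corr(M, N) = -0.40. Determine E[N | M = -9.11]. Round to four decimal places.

0.4628

The regression of N on M has slope ρ·σ_N/σ_M and passes through (μ_M, μ_N).
E[N | M=-9.11] = -3.54 + (-0.40)·(4.28/2.10)·(-9.11 − (-4.20)) = -3.54 + (-0.81524)·(-4.91) = 0.4628.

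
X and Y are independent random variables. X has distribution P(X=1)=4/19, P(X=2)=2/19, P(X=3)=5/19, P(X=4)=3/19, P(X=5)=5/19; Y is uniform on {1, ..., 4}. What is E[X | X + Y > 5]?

170/41

P(X + Y > 5) = 41/76.
Summing X·P(x,y) over outcomes with X + Y > 5 gives 85/38.
E[X | X + Y > 5] = (85/38) / (41/76) = 170/41.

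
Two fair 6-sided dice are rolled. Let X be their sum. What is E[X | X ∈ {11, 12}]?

P(X ∈ {11, 12}) = 1/12.
Σ over the event: 11·1/18 + 12·1/36 = 17/18.
E[X | X ∈ {11, 12}] = (17/18) / (1/12) = 34/3.

34/3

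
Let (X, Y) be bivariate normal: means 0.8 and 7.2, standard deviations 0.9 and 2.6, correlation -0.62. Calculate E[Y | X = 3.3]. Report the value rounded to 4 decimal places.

2.7222

E[Y | X=x] = μ_Y + ρ(σ_Y/σ_X)(x − μ_X) for jointly normal variables.
E[Y | X=3.3] = 7.2 + (-0.62)·(2.6/0.9)·(3.3 − (0.8)) = 7.2 + (-1.79111)·(2.5) = 2.7222.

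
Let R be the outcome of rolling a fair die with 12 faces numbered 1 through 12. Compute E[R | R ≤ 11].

6

Given R ≤ 11, R is equally likely to be any of {1, 2, 3, 4, 5, 6, 7, 8, 9, 10, 11}.
E[R | R ≤ 11] = (1 + 2 + 3 + 4 + 5 + 6 + 7 + 8 + 9 + 10 + 11) / 11 = 6.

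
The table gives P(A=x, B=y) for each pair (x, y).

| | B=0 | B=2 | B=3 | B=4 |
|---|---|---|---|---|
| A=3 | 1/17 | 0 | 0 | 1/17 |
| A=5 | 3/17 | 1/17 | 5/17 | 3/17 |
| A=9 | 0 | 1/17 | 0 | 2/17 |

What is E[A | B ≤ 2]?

16/3

P(B ≤ 2) = 6/17.
Σ A·P over the event = 3·(1/17) + 5·(3/17) + 5·(1/17) + 9·(1/17) = 32/17.
E[A | B ≤ 2] = (32/17) / (6/17) = 16/3.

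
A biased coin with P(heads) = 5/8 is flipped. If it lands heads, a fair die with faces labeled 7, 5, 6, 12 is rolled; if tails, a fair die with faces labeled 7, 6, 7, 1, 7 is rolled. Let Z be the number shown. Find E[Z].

E[Z | heads] = (7+5+6+12)/4 = 15/2.
E[Z | tails] = (7+6+7+1+7)/5 = 28/5.
By the law of total expectation,
E[Z] = (5/8)·(15/2) + (3/8)·(28/5) = 543/80.

543/80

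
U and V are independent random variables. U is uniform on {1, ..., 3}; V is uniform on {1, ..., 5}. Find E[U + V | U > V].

4

P(U > V) = 1/5.
Summing (U+V)·P(x,y) over outcomes with U > V gives 4/5.
E[U + V | U > V] = (4/5) / (1/5) = 4.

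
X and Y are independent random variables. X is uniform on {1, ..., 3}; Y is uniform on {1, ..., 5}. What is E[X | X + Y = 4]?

2

Outcomes with X + Y = 4: (1,3), (2,2), (3,1), each with probability 1/15.
E[X | X + Y = 4] = (1 + 2 + 3) / 3 = 2.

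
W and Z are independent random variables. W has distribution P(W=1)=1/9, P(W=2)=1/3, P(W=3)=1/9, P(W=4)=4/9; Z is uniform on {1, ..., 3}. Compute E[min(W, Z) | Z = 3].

22/9

P(Z = 3) = 1/3.
Summing min(W,Z)·P(x,y) over outcomes with Z = 3 gives 22/27.
E[min(W, Z) | Z = 3] = (22/27) / (1/3) = 22/9.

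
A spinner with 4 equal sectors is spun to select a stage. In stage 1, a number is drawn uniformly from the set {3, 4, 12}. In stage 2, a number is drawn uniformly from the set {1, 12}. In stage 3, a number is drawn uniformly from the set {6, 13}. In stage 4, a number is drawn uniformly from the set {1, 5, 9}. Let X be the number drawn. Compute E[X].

E[X | stage 1] = (3+4+12)/3 = 19/3.
E[X | stage 2] = (1+12)/2 = 13/2.
E[X | stage 3] = (6+13)/2 = 19/2.
E[X | stage 4] = (1+5+9)/3 = 5.
E[X] = (1/4)·(19/3) + (1/4)·(13/2) + (1/4)·(19/2) + (1/4)·(5) = 41/6.

41/6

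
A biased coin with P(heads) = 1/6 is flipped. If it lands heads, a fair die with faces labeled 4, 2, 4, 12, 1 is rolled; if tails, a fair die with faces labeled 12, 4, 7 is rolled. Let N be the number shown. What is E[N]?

E[N | heads] = (4+2+4+12+1)/5 = 23/5.
E[N | tails] = (12+4+7)/3 = 23/3.
By the law of total expectation,
E[N] = (1/6)·(23/5) + (5/6)·(23/3) = 322/45.

322/45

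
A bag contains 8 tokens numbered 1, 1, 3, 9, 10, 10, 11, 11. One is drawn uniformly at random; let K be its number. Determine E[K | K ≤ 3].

5/3

P(K ≤ 3) = 3/8.
Σ over the event: 1·1/4 + 3·1/8 = 5/8.
E[K | K ≤ 3] = (5/8) / (3/8) = 5/3.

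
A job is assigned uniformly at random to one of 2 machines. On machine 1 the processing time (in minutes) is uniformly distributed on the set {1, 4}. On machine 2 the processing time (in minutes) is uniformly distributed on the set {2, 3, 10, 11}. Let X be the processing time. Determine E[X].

9/2

E[X | machine 1] = (1+4)/2 = 5/2.
E[X | machine 2] = (2+3+10+11)/4 = 13/2.
E[X] = (1/2)·(5/2) + (1/2)·(13/2) = 9/2.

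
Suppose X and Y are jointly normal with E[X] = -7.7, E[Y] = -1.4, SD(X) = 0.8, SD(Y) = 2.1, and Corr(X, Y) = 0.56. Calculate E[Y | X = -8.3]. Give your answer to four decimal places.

-2.2820

The regression of Y on X has slope ρ·σ_Y/σ_X and passes through (μ_X, μ_Y).
E[Y | X=-8.3] = -1.4 + (0.56)·(2.1/0.8)·(-8.3 − (-7.7)) = -1.4 + (1.47)·(-0.6) = -2.2820.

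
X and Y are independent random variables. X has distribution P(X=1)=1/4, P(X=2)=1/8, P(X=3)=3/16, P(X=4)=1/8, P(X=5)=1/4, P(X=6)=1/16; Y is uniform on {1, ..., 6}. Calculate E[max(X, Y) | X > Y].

P(X > Y) = 35/96.
Summing max(X,Y)·P(x,y) over outcomes with X > Y gives 13/8.
E[max(X, Y) | X > Y] = (13/8) / (35/96) = 156/35.

156/35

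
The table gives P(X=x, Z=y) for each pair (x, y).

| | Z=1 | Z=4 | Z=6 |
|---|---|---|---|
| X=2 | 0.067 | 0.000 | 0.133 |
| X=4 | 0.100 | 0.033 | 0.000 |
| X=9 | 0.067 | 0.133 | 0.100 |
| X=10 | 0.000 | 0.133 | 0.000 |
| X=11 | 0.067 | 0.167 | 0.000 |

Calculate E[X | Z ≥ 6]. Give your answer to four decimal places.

5.0043

P(Z ≥ 6) = 0.233.
Σ X·P over the event = 2·(0.133) + 9·(0.100) = 1.166.
E[X | Z ≥ 6] = (1.166) / (0.233) = 5.0043.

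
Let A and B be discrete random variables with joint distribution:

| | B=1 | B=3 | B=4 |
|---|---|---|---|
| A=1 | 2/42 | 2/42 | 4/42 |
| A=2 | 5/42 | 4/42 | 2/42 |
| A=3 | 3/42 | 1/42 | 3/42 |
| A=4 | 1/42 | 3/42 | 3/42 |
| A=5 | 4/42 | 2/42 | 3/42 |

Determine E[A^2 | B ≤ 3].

P(B ≤ 3) = 9/14.
Summing A^2·P(A=x,B=y) over the conditioning event gives 145/21.
E[A^2 | B ≤ 3] = (145/21) / (9/14) = 290/27.

290/27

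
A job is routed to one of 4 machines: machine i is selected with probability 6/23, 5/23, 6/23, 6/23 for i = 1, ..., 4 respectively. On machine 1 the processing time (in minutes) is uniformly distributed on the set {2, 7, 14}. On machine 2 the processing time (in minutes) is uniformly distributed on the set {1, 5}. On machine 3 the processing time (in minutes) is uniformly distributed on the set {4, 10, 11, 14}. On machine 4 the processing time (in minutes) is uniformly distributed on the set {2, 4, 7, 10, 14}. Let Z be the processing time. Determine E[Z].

E[Z | machine 1] = (2+7+14)/3 = 23/3.
E[Z | machine 2] = (1+5)/2 = 3.
E[Z | machine 3] = (4+10+11+14)/4 = 39/4.
E[Z | machine 4] = (2+4+7+10+14)/5 = 37/5.
E[Z] = (6/23)·(23/3) + (5/23)·(3) + (6/23)·(39/4) + (6/23)·(37/5) = 1639/230.

1639/230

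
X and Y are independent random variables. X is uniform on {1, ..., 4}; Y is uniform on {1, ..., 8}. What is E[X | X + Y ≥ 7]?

25/9

P(X + Y ≥ 7) = 9/16.
Summing X·P(x,y) over outcomes with X + Y ≥ 7 gives 25/16.
E[X | X + Y ≥ 7] = (25/16) / (9/16) = 25/9.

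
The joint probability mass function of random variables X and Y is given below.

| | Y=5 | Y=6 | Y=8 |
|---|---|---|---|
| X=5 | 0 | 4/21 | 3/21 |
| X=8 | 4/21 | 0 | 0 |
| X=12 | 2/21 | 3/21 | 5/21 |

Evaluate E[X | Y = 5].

28/3

P(Y = 5) = 2/7.
Σ X·P over the event = 8·(4/21) + 12·(2/21) = 8/3.
E[X | Y = 5] = (8/3) / (2/7) = 28/3.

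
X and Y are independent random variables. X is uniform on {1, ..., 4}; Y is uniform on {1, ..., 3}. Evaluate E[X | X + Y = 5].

3

Outcomes with X + Y = 5: (2,3), (3,2), (4,1), each with probability 1/12.
E[X | X + Y = 5] = (2 + 3 + 4) / 3 = 3.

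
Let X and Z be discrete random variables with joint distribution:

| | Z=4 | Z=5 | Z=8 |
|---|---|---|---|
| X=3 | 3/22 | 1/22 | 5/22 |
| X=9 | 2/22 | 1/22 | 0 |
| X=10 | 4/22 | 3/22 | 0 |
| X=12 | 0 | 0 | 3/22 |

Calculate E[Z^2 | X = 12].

64

P(X = 12) = 3/22.
Σ Z^2·P over the event = 64·(3/22) = 96/11.
E[Z^2 | X = 12] = (96/11) / (3/22) = 64.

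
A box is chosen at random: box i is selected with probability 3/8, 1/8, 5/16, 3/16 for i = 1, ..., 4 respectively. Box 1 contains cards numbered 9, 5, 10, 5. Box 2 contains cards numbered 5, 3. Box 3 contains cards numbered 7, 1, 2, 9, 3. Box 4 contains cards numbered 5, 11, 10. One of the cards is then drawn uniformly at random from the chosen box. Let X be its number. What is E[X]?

199/32

E[X | box 1] = (9+5+10+5)/4 = 29/4.
E[X | box 2] = (5+3)/2 = 4.
E[X | box 3] = (7+1+2+9+3)/5 = 22/5.
E[X | box 4] = (5+11+10)/3 = 26/3.
By the law of total expectation,
E[X] = (3/8)·(29/4) + (1/8)·(4) + (5/16)·(22/5) + (3/16)·(26/3) = 199/32.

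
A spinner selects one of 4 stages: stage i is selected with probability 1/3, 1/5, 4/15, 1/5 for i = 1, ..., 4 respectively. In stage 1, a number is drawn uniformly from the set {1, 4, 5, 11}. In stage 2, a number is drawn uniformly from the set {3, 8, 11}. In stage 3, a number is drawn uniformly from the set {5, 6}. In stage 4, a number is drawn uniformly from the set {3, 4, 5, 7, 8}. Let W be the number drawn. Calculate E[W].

E[W | stage 1] = (1+4+5+11)/4 = 21/4.
E[W | stage 2] = (3+8+11)/3 = 22/3.
E[W | stage 3] = (5+6)/2 = 11/2.
E[W | stage 4] = (3+4+5+7+8)/5 = 27/5.
By the law of total expectation,
E[W] = (1/3)·(21/4) + (1/5)·(22/3) + (4/15)·(11/2) + (1/5)·(27/5) = 1729/300.

1729/300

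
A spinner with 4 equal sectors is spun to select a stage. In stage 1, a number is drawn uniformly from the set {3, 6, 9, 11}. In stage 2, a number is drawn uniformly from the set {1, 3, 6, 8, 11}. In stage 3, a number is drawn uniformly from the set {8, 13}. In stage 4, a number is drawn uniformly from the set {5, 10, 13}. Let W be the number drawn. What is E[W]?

1973/240

E[W | stage 1] = (3+6+9+11)/4 = 29/4.
E[W | stage 2] = (1+3+6+8+11)/5 = 29/5.
E[W | stage 3] = (8+13)/2 = 21/2.
E[W | stage 4] = (5+10+13)/3 = 28/3.
E[W] = (1/4)·(29/4) + (1/4)·(29/5) + (1/4)·(21/2) + (1/4)·(28/3) = 1973/240.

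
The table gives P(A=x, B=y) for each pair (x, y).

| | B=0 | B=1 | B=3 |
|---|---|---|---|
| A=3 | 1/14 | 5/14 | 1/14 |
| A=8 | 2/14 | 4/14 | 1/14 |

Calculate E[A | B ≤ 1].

P(B ≤ 1) = 6/7.
Summing A·P(A=x,B=y) over the conditioning event gives 33/7.
E[A | B ≤ 1] = (33/7) / (6/7) = 11/2.

11/2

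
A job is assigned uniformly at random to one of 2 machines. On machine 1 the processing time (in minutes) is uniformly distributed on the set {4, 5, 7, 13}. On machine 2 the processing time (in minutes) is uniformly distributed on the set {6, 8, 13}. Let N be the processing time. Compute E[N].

65/8

E[N | machine 1] = (4+5+7+13)/4 = 29/4.
E[N | machine 2] = (6+8+13)/3 = 9.
E[N] = (1/2)·(29/4) + (1/2)·(9) = 65/8.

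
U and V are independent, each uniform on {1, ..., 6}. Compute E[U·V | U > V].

P(U > V) = 5/12.
Summing UV·P(x,y) over outcomes with U > V gives 175/36.
E[U·V | U > V] = (175/36) / (5/12) = 35/3.

35/3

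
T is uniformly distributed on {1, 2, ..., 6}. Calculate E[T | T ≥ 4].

Given T ≥ 4, T is equally likely to be any of {4, 5, 6}.
E[T | T ≥ 4] = (4 + 5 + 6) / 3 = 5.

5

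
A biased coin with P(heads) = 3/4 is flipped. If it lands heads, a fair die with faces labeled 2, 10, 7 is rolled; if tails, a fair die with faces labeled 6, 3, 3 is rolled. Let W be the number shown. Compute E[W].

23/4

E[W | heads] = (2+10+7)/3 = 19/3.
E[W | tails] = (6+3+3)/3 = 4.
E[W] = (3/4)·(19/3) + (1/4)·(4) = 23/4.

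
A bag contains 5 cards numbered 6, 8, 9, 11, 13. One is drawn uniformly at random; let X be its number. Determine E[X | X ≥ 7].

41/4

P(X ≥ 7) = 4/5.
Σ over the event: 8·1/5 + 9·1/5 + 11·1/5 + 13·1/5 = 41/5.
E[X | X ≥ 7] = (41/5) / (4/5) = 41/4.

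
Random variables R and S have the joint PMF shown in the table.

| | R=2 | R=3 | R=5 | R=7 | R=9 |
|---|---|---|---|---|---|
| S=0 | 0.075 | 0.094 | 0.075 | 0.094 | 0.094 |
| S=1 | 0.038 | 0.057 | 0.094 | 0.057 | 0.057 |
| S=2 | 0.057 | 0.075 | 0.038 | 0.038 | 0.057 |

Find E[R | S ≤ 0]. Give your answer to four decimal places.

P(S ≤ 0) = 0.432.
Summing R·P(R=x,S=y) over the conditioning event gives 2.311.
E[R | S ≤ 0] = (2.311) / (0.432) = 5.3495.

5.3495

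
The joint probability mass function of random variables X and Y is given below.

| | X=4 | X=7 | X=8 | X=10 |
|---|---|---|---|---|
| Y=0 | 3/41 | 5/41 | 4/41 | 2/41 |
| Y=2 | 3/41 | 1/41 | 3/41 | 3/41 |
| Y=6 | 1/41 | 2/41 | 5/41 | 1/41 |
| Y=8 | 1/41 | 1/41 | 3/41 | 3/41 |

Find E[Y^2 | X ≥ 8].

P(X ≥ 8) = 24/41.
Σ Y^2·P over the event = 0·(4/41) + 4·(3/41) + 36·(5/41) + 64·(3/41) + 0·(2/41) + 4·(3/41) + 36·(1/41) + 64·(3/41) = 624/41.
E[Y^2 | X ≥ 8] = (624/41) / (24/41) = 26.

26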